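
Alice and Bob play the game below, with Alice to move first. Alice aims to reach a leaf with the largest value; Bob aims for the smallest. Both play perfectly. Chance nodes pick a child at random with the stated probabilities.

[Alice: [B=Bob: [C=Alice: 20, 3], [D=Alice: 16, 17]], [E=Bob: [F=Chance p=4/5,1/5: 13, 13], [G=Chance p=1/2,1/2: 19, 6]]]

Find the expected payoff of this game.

C (Alice): max(20, 3) = 20
D (Alice): max(16, 17) = 17
B (Bob): min(20, 17) = 17
F (Chance): 4/5·13 + 1/5·13 = 13
G (Chance): 1/2·19 + 1/2·6 = 12.5
E (Bob): min(13, 12.5) = 12.5
Root (Alice): max(17, 12.5) = 17

17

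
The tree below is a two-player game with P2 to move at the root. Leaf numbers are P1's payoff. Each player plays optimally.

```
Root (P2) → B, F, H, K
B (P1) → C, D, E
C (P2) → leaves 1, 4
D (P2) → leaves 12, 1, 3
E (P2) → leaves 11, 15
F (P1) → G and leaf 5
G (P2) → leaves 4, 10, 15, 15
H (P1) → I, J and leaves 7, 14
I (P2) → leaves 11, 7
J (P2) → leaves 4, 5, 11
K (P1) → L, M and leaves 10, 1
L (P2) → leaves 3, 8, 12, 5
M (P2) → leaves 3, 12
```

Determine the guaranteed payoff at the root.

5

C (P2): min(1, 4) = 1
D (P2): min(12, 1, 3) = 1
E (P2): min(11, 15) = 11
B (P1): max(1, 1, 11) = 11
G (P2): min(4, 10, 15, 15) = 4
F (P1): max(4, 5) = 5
I (P2): min(11, 7) = 7
J (P2): min(4, 5, 11) = 4
H (P1): max(7, 4, 7, 14) = 14
L (P2): min(3, 8, 12, 5) = 3
M (P2): min(3, 12) = 3
K (P1): max(3, 3, 10, 1) = 10
Root (P2): min(11, 5, 14, 10) = 5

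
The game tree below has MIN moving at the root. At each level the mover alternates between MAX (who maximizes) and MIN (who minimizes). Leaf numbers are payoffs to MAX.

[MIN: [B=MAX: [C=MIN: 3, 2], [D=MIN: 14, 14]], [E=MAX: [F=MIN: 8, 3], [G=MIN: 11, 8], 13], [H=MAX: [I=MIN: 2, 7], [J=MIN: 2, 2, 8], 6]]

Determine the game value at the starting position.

6

C (MIN): min(3, 2) = 2
D (MIN): min(14, 14) = 14
B (MAX): max(2, 14) = 14
F (MIN): min(8, 3) = 3
G (MIN): min(11, 8) = 8
E (MAX): max(3, 8, 13) = 13
I (MIN): min(2, 7) = 2
J (MIN): min(2, 2, 8) = 2
H (MAX): max(2, 2, 6) = 6
Root (MIN): min(14, 13, 6) = 6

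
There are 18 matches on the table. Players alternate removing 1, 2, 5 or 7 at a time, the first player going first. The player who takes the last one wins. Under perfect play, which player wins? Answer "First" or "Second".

Second

Mark each pile size as W (mover wins) or L (mover loses):
i:   0  1  2  3  4  5  6  7  8  9 10 11 12 13 14 15 16 17 18
     L  W  W  L  W  W  L  W  W  L  W  W  L  W  W  L  W  W  L
Position 18 is L, so the second player wins.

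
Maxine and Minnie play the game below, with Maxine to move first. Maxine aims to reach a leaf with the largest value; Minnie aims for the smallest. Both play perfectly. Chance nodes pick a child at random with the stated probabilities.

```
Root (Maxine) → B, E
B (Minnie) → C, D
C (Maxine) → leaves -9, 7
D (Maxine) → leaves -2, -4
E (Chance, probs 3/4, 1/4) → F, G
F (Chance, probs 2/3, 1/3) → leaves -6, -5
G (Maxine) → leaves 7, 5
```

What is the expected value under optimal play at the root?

C (Maxine): max(-9, 7) = 7
D (Maxine): max(-2, -4) = -2
B (Minnie): min(7, -2) = -2
F (Chance): 2/3·-6 + 1/3·-5 = -5.67
G (Maxine): max(7, 5) = 7
E (Chance): 3/4·-5.67 + 1/4·7 = -2.5
Root (Maxine): max(-2, -2.5) = -2

-2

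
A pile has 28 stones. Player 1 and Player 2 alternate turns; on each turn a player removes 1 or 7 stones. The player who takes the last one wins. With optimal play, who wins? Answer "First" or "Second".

Second

i:   0  1  2  3  4  5  6  7  8  9 10 11 12 13 14 15 16 17 18 19 20 21 22 23 24 25 26 27 28
     L  W  L  W  L  W  L  W  L  W  L  W  L  W  L  W  L  W  L  W  L  W  L  W  L  W  L  W  L
Position 28 is L, so the second player wins.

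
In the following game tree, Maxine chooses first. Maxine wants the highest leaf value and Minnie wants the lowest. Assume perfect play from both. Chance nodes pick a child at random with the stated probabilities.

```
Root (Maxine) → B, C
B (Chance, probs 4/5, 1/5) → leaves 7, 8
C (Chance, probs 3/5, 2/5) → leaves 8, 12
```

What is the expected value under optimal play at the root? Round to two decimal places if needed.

9.6

B (Chance): 4/5·7 + 1/5·8 = 7.2
C (Chance): 3/5·8 + 2/5·12 = 9.6
Root (Maxine): max(7.2, 9.6) = 9.6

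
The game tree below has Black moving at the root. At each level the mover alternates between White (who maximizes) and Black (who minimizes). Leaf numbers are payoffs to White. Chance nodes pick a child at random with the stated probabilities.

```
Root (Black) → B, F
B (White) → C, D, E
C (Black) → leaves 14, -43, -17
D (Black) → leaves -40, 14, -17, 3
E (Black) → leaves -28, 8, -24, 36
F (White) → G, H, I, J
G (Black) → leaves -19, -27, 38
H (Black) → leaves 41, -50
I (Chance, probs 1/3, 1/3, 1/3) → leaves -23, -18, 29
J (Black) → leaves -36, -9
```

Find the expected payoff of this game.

-28

C (Black): min(14, -43, -17) = -43
D (Black): min(-40, 14, -17, 3) = -40
E (Black): min(-28, 8, -24, 36) = -28
B (White): max(-43, -40, -28) = -28
G (Black): min(-19, -27, 38) = -27
H (Black): min(41, -50) = -50
I (Chance): 1/3·-23 + 1/3·-18 + 1/3·29 = -4
J (Black): min(-36, -9) = -36
F (White): max(-27, -50, -4, -36) = -4
Root (Black): min(-28, -4) = -28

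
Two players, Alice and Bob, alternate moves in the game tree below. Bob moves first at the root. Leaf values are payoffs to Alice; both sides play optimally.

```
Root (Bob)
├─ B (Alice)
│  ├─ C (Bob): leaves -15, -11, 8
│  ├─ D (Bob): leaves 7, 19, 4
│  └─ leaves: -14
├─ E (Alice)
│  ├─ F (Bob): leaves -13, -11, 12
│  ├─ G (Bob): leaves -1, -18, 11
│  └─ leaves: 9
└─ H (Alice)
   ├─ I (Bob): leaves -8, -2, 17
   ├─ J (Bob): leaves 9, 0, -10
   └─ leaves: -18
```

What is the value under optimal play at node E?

F: min(-13, -11, 12) = -13
G: min(-1, -18, 11) = -18
E: max(-13, -18, 9) = 9

9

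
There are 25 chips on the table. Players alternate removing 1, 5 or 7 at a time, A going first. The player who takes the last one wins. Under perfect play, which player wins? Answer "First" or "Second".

First

i:   0  1  2  3  4  5  6  7  8  9 10 11 12 13 14 15 16 17 18 19 20 21 22 23 24 25
     L  W  L  W  L  W  L  W  L  W  L  W  L  W  L  W  L  W  L  W  L  W  L  W  L  W
Position 25 is W, so the first player wins.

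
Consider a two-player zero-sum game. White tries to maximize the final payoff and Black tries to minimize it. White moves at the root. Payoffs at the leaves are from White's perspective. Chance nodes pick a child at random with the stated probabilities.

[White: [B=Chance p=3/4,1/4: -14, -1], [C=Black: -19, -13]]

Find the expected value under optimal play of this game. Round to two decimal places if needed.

-10.75

B (Chance): 3/4·-14 + 1/4·-1 = -10.75
C (Black): min(-19, -13) = -19
Root (White): max(-10.75, -19) = -10.75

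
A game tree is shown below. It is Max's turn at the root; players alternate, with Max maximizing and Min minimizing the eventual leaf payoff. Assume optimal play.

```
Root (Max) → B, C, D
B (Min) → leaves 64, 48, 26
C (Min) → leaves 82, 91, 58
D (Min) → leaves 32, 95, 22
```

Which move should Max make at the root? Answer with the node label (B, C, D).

C

B (Min): min(64, 48, 26) = 26
C (Min): min(82, 91, 58) = 58
D (Min): min(32, 95, 22) = 22
Root (Max): max(26, 58, 22) = 58
Max picks the child with the highest value: C (value 58).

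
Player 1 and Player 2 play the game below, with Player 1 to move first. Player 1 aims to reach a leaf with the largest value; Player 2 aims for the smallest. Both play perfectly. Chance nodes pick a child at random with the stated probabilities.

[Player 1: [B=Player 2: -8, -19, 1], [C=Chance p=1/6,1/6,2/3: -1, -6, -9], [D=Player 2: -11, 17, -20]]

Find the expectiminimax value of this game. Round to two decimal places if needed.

B (Player 2): min(-8, -19, 1) = -19
C (Chance): 1/6·-1 + 1/6·-6 + 2/3·-9 = -7.17
D (Player 2): min(-11, 17, -20) = -20
Root (Player 1): max(-19, -7.17, -20) = -7.17

-7.17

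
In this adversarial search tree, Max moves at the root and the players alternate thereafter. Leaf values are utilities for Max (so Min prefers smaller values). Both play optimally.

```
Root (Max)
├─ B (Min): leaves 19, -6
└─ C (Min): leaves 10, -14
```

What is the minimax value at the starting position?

B (Min): min(19, -6) = -6
C (Min): min(10, -14) = -14
Root (Max): max(-6, -14) = -6

-6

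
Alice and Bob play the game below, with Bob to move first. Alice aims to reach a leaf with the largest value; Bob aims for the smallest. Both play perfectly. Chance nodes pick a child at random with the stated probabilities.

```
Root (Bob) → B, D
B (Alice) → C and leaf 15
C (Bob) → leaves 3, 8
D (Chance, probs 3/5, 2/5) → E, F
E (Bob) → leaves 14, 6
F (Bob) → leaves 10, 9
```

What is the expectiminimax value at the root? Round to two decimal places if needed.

7.2

C (Bob): min(3, 8) = 3
B (Alice): max(3, 15) = 15
E (Bob): min(14, 6) = 6
F (Bob): min(10, 9) = 9
D (Chance): 3/5·6 + 2/5·9 = 7.2
Root (Bob): min(15, 7.2) = 7.2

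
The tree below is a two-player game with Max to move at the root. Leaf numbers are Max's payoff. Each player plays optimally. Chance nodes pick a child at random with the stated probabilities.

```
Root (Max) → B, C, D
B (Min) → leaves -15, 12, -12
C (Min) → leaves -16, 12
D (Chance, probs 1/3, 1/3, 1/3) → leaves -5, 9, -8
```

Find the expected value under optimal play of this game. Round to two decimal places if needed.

B (Min): min(-15, 12, -12) = -15
C (Min): min(-16, 12) = -16
D (Chance): 1/3·-5 + 1/3·9 + 1/3·-8 = -1.33
Root (Max): max(-15, -16, -1.33) = -1.33

-1.33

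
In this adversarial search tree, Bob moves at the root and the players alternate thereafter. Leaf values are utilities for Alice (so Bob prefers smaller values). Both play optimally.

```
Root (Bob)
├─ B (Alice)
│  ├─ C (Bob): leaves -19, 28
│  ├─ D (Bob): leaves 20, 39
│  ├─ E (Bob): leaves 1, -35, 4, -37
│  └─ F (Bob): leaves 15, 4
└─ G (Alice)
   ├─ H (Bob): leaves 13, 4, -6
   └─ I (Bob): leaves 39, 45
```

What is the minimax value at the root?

20

C (Bob): min(-19, 28) = -19
D (Bob): min(20, 39) = 20
E (Bob): min(1, -35, 4, -37) = -37
F (Bob): min(15, 4) = 4
B (Alice): max(-19, 20, -37, 4) = 20
H (Bob): min(13, 4, -6) = -6
I (Bob): min(39, 45) = 39
G (Alice): max(-6, 39) = 39
Root (Bob): min(20, 39) = 20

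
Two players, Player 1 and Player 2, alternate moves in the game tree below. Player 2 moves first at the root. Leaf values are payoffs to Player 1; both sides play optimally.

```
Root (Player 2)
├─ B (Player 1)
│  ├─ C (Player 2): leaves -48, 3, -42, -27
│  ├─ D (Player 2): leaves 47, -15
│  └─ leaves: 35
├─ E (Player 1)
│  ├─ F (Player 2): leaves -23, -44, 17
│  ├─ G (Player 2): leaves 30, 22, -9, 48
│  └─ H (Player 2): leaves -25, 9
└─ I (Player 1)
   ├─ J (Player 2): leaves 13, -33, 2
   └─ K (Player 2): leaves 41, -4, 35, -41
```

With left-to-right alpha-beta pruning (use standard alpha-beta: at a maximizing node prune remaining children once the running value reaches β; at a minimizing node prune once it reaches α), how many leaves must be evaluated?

22

C [α=-∞,β=+∞]: v=-48
D [α=-48,β=+∞]: v=-15
B [α=-∞,β=+∞]: v=35
F [α=-∞,β=35]: v=-44
G [α=-44,β=35]: v=-9
H [α=-9,β=35]: v=-25 after child 1 ≤ α → α-cutoff, skip 1
E [α=-∞,β=35]: v=-9
J [α=-∞,β=-9]: v=-33
K [α=-33,β=-9]: v=-41
I [α=-∞,β=-9]: v=-33
Root [α=-∞,β=+∞]: v=-33
Leaves evaluated: 22 of 23.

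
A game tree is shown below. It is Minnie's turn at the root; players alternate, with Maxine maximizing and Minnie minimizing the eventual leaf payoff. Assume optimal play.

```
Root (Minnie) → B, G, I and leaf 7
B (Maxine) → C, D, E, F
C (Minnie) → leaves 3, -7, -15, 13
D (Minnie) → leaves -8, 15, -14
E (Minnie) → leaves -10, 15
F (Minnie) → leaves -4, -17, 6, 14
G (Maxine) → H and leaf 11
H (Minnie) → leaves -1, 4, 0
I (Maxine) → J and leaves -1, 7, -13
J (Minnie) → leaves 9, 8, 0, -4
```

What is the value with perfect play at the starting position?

C (Minnie): min(3, -7, -15, 13) = -15
D (Minnie): min(-8, 15, -14) = -14
E (Minnie): min(-10, 15) = -10
F (Minnie): min(-4, -17, 6, 14) = -17
B (Maxine): max(-15, -14, -10, -17) = -10
H (Minnie): min(-1, 4, 0) = -1
G (Maxine): max(-1, 11) = 11
J (Minnie): min(9, 8, 0, -4) = -4
I (Maxine): max(-4, -1, 7, -13) = 7
Root (Minnie): min(-10, 11, 7, 7) = -10

-10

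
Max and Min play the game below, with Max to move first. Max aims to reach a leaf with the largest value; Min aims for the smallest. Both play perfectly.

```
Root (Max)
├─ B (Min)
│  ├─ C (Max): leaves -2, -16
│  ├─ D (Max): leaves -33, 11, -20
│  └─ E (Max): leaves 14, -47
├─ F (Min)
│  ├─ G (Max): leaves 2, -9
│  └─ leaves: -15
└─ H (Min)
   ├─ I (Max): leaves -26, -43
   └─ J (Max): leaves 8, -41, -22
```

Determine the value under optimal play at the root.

C (Max): max(-2, -16) = -2
D (Max): max(-33, 11, -20) = 11
E (Max): max(14, -47) = 14
B (Min): min(-2, 11, 14) = -2
G (Max): max(2, -9) = 2
F (Min): min(2, -15) = -15
I (Max): max(-26, -43) = -26
J (Max): max(8, -41, -22) = 8
H (Min): min(-26, 8) = -26
Root (Max): max(-2, -15, -26) = -2

-2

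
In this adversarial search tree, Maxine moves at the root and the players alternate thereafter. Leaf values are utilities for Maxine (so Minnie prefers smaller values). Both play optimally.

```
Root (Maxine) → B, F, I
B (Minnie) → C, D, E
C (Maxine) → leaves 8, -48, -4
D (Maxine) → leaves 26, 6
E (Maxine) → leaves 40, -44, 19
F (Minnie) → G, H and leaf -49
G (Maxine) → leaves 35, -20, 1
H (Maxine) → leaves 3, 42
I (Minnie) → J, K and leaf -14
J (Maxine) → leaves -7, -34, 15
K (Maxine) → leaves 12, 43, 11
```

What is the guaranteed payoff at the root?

C (Maxine): max(8, -48, -4) = 8
D (Maxine): max(26, 6) = 26
E (Maxine): max(40, -44, 19) = 40
B (Minnie): min(8, 26, 40) = 8
G (Maxine): max(35, -20, 1) = 35
H (Maxine): max(3, 42) = 42
F (Minnie): min(35, 42, -49) = -49
J (Maxine): max(-7, -34, 15) = 15
K (Maxine): max(12, 43, 11) = 43
I (Minnie): min(15, 43, -14) = -14
Root (Maxine): max(8, -49, -14) = 8

8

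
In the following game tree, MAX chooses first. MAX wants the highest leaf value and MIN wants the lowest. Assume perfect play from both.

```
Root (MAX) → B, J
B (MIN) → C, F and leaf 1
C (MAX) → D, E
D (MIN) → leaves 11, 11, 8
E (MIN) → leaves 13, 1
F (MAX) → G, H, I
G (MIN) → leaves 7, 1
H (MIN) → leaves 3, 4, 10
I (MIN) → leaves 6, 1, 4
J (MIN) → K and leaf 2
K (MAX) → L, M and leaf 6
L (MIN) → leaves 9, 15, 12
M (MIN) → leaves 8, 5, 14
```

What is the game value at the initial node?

2

D (MIN): min(11, 11, 8) = 8
E (MIN): min(13, 1) = 1
C (MAX): max(8, 1) = 8
G (MIN): min(7, 1) = 1
H (MIN): min(3, 4, 10) = 3
I (MIN): min(6, 1, 4) = 1
F (MAX): max(1, 3, 1) = 3
B (MIN): min(8, 3, 1) = 1
L (MIN): min(9, 15, 12) = 9
M (MIN): min(8, 5, 14) = 5
K (MAX): max(9, 5, 6) = 9
J (MIN): min(9, 2) = 2
Root (MAX): max(1, 2) = 2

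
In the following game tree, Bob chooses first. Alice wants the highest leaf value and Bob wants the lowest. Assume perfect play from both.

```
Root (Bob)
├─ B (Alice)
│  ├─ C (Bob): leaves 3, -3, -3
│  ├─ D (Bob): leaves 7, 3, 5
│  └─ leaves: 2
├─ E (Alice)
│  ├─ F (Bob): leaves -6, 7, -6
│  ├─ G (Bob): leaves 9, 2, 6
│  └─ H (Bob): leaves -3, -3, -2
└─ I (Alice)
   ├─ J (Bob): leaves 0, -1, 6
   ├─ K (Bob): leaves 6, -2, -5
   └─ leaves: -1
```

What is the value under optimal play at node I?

J: min(0, -1, 6) = -1
K: min(6, -2, -5) = -5
I: max(-1, -5, -1) = -1

-1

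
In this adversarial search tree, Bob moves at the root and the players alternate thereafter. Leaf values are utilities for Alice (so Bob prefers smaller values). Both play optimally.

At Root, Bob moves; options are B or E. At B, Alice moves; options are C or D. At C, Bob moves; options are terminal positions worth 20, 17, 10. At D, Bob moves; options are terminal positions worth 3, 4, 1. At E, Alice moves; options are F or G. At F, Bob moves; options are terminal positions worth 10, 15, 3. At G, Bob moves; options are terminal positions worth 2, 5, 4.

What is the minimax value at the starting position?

C (Bob): min(20, 17, 10) = 10
D (Bob): min(3, 4, 1) = 1
B (Alice): max(10, 1) = 10
F (Bob): min(10, 15, 3) = 3
G (Bob): min(2, 5, 4) = 2
E (Alice): max(3, 2) = 3
Root (Bob): min(10, 3) = 3

3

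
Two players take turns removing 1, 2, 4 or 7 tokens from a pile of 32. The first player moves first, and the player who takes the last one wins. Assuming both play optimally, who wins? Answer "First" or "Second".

First

Positions where the player to move wins (W) vs loses (L):
i:   0  1  2  3  4  5  6  7  8  9 10 11 12 13 14 15 16 17 18 19 20 21 22 23 24 25 26 27 28 29 30 31 32
     L  W  W  L  W  W  L  W  W  L  W  W  L  W  W  L  W  W  L  W  W  L  W  W  L  W  W  L  W  W  L  W  W
Position 32 is W, so the first player wins.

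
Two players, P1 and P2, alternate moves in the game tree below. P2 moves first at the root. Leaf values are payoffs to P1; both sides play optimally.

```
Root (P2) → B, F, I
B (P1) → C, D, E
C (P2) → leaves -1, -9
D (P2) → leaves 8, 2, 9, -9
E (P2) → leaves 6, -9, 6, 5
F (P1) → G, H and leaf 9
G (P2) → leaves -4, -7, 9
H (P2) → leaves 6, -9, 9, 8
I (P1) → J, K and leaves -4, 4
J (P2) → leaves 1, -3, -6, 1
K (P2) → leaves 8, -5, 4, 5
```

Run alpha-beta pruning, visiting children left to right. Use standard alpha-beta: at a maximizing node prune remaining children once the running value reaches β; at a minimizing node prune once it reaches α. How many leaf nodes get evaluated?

C [α=-∞,β=+∞]: v=-9
D [α=-9,β=+∞]: v=-9
E [α=-9,β=+∞]: v=-9 after child 2 ≤ α → α-cutoff, skip 2
B [α=-∞,β=+∞]: v=-9
G [α=-∞,β=-9]: v=-7
F [α=-∞,β=-9]: v=-7 after child 1 ≥ β → β-cutoff, skip 2
J [α=-∞,β=-9]: v=-6
I [α=-∞,β=-9]: v=-6 after child 1 ≥ β → β-cutoff, skip 3
Root [α=-∞,β=+∞]: v=-9
Leaves evaluated: 15 of 28.

15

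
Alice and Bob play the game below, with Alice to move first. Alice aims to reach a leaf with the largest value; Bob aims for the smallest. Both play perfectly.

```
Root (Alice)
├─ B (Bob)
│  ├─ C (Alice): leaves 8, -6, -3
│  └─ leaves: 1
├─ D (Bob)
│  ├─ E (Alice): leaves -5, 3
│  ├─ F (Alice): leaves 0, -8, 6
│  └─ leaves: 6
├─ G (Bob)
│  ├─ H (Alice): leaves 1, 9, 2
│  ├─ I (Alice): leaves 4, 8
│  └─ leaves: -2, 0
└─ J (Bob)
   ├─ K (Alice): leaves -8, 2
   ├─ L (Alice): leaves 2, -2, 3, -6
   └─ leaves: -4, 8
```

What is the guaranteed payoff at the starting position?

C (Alice): max(8, -6, -3) = 8
B (Bob): min(8, 1) = 1
E (Alice): max(-5, 3) = 3
F (Alice): max(0, -8, 6) = 6
D (Bob): min(3, 6, 6) = 3
H (Alice): max(1, 9, 2) = 9
I (Alice): max(4, 8) = 8
G (Bob): min(9, 8, -2, 0) = -2
K (Alice): max(-8, 2) = 2
L (Alice): max(2, -2, 3, -6) = 3
J (Bob): min(2, 3, -4, 8) = -4
Root (Alice): max(1, 3, -2, -4) = 3

3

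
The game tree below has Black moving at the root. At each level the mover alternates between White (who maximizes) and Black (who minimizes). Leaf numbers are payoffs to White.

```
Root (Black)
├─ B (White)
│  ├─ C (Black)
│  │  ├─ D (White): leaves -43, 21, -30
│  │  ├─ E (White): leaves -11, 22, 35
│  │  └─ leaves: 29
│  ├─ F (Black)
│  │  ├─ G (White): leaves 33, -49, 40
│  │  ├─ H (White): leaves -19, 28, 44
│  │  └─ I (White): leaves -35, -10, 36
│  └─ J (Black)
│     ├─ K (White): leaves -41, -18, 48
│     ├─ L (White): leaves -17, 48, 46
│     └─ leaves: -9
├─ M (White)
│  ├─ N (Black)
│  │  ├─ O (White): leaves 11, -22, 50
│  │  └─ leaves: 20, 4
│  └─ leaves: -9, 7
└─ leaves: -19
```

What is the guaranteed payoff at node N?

O: max(11, -22, 50) = 50
N: min(50, 20, 4) = 4

4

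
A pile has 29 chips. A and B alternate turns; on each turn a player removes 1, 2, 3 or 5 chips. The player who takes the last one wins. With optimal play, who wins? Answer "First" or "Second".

First

Compute winning (W) and losing (L) positions by backward induction:
i:   0  1  2  3  4  5  6  7  8  9 10 11 12 13 14 15 16 17 18 19 20 21 22 23 24 25 26 27 28 29
     L  W  W  W  L  W  W  W  L  W  W  W  L  W  W  W  L  W  W  W  L  W  W  W  L  W  W  W  L  W
Position 29 is W, so the first player wins.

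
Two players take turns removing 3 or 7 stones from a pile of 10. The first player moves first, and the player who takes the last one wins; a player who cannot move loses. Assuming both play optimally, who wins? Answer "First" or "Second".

i:   0  1  2  3  4  5  6  7  8  9 10
     L  L  L  W  W  W  L  W  W  W  L
Position 10 is L, so the second player wins.

Second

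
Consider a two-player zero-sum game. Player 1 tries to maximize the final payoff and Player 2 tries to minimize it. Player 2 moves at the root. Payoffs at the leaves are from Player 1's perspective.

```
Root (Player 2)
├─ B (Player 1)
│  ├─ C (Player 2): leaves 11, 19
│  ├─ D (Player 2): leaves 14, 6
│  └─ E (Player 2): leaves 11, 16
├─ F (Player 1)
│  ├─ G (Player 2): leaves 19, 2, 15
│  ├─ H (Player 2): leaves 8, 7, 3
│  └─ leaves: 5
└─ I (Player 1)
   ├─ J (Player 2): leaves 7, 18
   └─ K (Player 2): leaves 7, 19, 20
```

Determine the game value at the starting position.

5

C (Player 2): min(11, 19) = 11
D (Player 2): min(14, 6) = 6
E (Player 2): min(11, 16) = 11
B (Player 1): max(11, 6, 11) = 11
G (Player 2): min(19, 2, 15) = 2
H (Player 2): min(8, 7, 3) = 3
F (Player 1): max(2, 3, 5) = 5
J (Player 2): min(7, 18) = 7
K (Player 2): min(7, 19, 20) = 7
I (Player 1): max(7, 7) = 7
Root (Player 2): min(11, 5, 7) = 5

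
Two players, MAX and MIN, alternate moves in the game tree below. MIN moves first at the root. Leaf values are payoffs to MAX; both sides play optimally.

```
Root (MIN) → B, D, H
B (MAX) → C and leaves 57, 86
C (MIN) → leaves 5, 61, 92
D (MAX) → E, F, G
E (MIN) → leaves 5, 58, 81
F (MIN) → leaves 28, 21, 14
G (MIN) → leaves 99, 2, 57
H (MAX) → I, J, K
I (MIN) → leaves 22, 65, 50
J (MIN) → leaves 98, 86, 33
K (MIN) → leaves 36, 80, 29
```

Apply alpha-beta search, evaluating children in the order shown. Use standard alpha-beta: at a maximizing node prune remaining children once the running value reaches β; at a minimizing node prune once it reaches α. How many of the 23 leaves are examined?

C [α=-∞,β=+∞]: v=5
B [α=-∞,β=+∞]: v=86
E [α=-∞,β=86]: v=5
F [α=5,β=86]: v=14
G [α=14,β=86]: v=2 after child 2 ≤ α → α-cutoff, skip 1
D [α=-∞,β=86]: v=14
I [α=-∞,β=14]: v=22
H [α=-∞,β=14]: v=22 after child 1 ≥ β → β-cutoff, skip 2
Root [α=-∞,β=+∞]: v=14
Leaves evaluated: 16 of 23.

16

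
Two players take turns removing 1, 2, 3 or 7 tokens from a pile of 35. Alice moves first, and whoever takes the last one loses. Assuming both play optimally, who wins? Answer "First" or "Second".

Mark each pile size as W (mover wins) or L (mover loses):
i:   0  1  2  3  4  5  6  7  8  9 10 11 12 13 14 15 16 17 18 19 20 21 22 23 24 25 26 27 28 29 30 31 32 33 34 35
     W  L  W  W  W  L  W  W  W  L  W  W  W  L  W  W  W  L  W  W  W  L  W  W  W  L  W  W  W  L  W  W  W  L  W  W
Position 35 is W, so the first player wins.

First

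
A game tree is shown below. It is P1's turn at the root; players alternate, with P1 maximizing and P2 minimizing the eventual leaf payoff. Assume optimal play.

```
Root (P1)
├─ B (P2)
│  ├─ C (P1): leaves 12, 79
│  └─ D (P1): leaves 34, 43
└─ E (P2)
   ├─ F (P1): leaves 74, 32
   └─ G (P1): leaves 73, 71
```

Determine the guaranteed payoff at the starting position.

C (P1): max(12, 79) = 79
D (P1): max(34, 43) = 43
B (P2): min(79, 43) = 43
F (P1): max(74, 32) = 74
G (P1): max(73, 71) = 73
E (P2): min(74, 73) = 73
Root (P1): max(43, 73) = 73

73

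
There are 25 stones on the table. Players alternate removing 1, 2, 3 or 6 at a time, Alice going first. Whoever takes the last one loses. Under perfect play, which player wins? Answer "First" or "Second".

Compute winning (W) and losing (L) positions by backward induction:
i:   0  1  2  3  4  5  6  7  8  9 10 11 12 13 14 15 16 17 18 19 20 21 22 23 24 25
     W  L  W  W  W  L  W  W  W  L  W  W  W  L  W  W  W  L  W  W  W  L  W  W  W  L
Position 25 is L, so the second player wins.

Second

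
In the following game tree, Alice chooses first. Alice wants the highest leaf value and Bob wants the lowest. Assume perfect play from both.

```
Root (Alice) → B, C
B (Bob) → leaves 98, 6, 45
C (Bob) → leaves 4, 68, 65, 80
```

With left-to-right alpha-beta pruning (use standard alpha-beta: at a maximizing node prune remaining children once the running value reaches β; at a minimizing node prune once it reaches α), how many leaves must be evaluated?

4

B [α=-∞,β=+∞]: v=6
C [α=6,β=+∞]: v=4 after child 1 ≤ α → α-cutoff, skip 3
Root [α=-∞,β=+∞]: v=6
Leaves evaluated: 4 of 7.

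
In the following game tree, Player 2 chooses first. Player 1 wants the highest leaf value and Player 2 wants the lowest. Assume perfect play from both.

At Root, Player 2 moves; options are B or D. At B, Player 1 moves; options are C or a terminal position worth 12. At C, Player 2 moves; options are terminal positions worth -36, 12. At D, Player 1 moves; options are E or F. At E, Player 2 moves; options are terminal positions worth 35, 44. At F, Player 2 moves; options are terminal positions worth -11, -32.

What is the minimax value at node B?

12

C: min(-36, 12) = -36
B: max(-36, 12) = 12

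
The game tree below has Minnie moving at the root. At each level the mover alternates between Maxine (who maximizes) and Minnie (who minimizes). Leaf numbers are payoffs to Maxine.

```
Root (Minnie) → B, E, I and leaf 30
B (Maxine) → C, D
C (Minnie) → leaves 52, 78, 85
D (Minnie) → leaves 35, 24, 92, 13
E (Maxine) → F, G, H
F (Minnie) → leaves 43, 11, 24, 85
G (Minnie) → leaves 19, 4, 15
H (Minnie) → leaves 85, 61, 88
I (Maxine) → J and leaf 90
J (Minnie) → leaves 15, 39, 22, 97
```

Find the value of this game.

C (Minnie): min(52, 78, 85) = 52
D (Minnie): min(35, 24, 92, 13) = 13
B (Maxine): max(52, 13) = 52
F (Minnie): min(43, 11, 24, 85) = 11
G (Minnie): min(19, 4, 15) = 4
H (Minnie): min(85, 61, 88) = 61
E (Maxine): max(11, 4, 61) = 61
J (Minnie): min(15, 39, 22, 97) = 15
I (Maxine): max(15, 90) = 90
Root (Minnie): min(52, 61, 90, 30) = 30

30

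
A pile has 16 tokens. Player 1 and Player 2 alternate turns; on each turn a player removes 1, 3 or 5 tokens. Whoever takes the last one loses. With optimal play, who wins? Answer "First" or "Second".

First

Mark each pile size as W (mover wins) or L (mover loses):
i:   0  1  2  3  4  5  6  7  8  9 10 11 12 13 14 15 16
     W  L  W  L  W  L  W  L  W  L  W  L  W  L  W  L  W
Position 16 is W, so the first player wins.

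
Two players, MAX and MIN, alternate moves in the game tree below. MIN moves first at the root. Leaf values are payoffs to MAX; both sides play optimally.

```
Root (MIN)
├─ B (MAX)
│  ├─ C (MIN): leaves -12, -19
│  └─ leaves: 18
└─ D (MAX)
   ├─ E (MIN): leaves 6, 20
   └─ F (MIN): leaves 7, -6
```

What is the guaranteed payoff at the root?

C (MIN): min(-12, -19) = -19
B (MAX): max(-19, 18) = 18
E (MIN): min(6, 20) = 6
F (MIN): min(7, -6) = -6
D (MAX): max(6, -6) = 6
Root (MIN): min(18, 6) = 6

6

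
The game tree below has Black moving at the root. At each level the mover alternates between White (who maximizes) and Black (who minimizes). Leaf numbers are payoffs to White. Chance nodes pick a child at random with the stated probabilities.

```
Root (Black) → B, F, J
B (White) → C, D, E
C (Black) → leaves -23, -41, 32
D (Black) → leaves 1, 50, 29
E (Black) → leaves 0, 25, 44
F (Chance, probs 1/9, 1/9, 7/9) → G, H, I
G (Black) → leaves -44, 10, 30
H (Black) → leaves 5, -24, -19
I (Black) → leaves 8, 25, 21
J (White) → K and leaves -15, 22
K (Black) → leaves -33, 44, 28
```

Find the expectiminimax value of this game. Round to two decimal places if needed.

-1.33

C (Black): min(-23, -41, 32) = -41
D (Black): min(1, 50, 29) = 1
E (Black): min(0, 25, 44) = 0
B (White): max(-41, 1, 0) = 1
G (Black): min(-44, 10, 30) = -44
H (Black): min(5, -24, -19) = -24
I (Black): min(8, 25, 21) = 8
F (Chance): 1/9·-44 + 1/9·-24 + 7/9·8 = -1.33
K (Black): min(-33, 44, 28) = -33
J (White): max(-33, -15, 22) = 22
Root (Black): min(1, -1.33, 22) = -1.33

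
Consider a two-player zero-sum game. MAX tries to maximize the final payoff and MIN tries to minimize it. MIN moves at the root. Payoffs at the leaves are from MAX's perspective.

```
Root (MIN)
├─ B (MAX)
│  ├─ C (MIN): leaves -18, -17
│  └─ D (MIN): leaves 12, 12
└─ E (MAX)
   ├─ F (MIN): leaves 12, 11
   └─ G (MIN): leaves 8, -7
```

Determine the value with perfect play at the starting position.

11

C (MIN): min(-18, -17) = -18
D (MIN): min(12, 12) = 12
B (MAX): max(-18, 12) = 12
F (MIN): min(12, 11) = 11
G (MIN): min(8, -7) = -7
E (MAX): max(11, -7) = 11
Root (MIN): min(12, 11) = 11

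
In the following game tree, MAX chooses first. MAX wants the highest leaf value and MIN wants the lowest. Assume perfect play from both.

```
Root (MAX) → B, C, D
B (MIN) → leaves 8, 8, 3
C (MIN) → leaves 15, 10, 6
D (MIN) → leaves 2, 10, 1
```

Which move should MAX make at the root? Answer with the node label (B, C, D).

C

B (MIN): min(8, 8, 3) = 3
C (MIN): min(15, 10, 6) = 6
D (MIN): min(2, 10, 1) = 1
Root (MAX): max(3, 6, 1) = 6
MAX picks the child with the highest value: C (value 6).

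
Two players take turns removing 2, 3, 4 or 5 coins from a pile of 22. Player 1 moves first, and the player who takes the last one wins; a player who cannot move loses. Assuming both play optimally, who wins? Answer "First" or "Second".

W/L table (W = player to move can force a win):
i:   0  1  2  3  4  5  6  7  8  9 10 11 12 13 14 15 16 17 18 19 20 21 22
     L  L  W  W  W  W  W  L  L  W  W  W  W  W  L  L  W  W  W  W  W  L  L
Position 22 is L, so the second player wins.

Second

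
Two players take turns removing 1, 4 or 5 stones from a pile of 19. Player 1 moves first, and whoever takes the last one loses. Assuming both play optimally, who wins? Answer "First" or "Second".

Positions where the player to move wins (W) vs loses (L):
i:   0  1  2  3  4  5  6  7  8  9 10 11 12 13 14 15 16 17 18 19
     W  L  W  L  W  W  W  W  W  L  W  L  W  W  W  W  W  L  W  L
Position 19 is L, so the second player wins.

Second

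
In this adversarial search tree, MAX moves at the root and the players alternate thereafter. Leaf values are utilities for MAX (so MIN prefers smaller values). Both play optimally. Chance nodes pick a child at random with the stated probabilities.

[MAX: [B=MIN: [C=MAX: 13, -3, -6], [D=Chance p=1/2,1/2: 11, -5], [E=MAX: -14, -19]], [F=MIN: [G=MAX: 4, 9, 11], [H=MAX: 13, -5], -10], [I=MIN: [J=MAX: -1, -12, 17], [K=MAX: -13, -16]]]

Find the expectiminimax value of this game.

-10

C (MAX): max(13, -3, -6) = 13
D (Chance): 1/2·11 + 1/2·-5 = 3
E (MAX): max(-14, -19) = -14
B (MIN): min(13, 3, -14) = -14
G (MAX): max(4, 9, 11) = 11
H (MAX): max(13, -5) = 13
F (MIN): min(11, 13, -10) = -10
J (MAX): max(-1, -12, 17) = 17
K (MAX): max(-13, -16) = -13
I (MIN): min(17, -13) = -13
Root (MAX): max(-14, -10, -13) = -10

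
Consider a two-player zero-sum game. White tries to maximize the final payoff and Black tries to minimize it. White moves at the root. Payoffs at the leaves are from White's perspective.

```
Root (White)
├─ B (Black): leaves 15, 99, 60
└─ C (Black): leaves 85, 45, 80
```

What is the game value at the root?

B (Black): min(15, 99, 60) = 15
C (Black): min(85, 45, 80) = 45
Root (White): max(15, 45) = 45

45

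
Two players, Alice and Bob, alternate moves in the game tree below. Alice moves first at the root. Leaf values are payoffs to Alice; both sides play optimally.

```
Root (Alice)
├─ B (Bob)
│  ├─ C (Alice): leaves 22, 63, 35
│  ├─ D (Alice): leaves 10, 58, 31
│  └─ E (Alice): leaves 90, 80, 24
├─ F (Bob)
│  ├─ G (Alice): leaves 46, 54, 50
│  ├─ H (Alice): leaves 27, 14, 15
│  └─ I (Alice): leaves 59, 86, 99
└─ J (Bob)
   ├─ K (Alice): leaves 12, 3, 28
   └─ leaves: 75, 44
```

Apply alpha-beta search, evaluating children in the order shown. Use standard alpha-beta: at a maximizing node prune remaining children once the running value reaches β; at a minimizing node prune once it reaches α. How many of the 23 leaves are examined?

C [α=-∞,β=+∞]: v=63
D [α=-∞,β=63]: v=58
E [α=-∞,β=58]: v=90 after child 1 ≥ β → β-cutoff, skip 2
B [α=-∞,β=+∞]: v=58
G [α=58,β=+∞]: v=54
F [α=58,β=+∞]: v=54 after child 1 ≤ α → α-cutoff, skip 2
K [α=58,β=+∞]: v=28
J [α=58,β=+∞]: v=28 after child 1 ≤ α → α-cutoff, skip 2
Root [α=-∞,β=+∞]: v=58
Leaves evaluated: 13 of 23.

13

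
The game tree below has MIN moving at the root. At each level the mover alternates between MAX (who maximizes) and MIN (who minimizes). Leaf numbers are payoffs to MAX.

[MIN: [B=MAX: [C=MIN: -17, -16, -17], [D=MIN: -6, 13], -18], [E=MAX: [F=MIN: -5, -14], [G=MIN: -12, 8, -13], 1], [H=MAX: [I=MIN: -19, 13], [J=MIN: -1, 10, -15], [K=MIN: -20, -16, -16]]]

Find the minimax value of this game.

-15

C (MIN): min(-17, -16, -17) = -17
D (MIN): min(-6, 13) = -6
B (MAX): max(-17, -6, -18) = -6
F (MIN): min(-5, -14) = -14
G (MIN): min(-12, 8, -13) = -13
E (MAX): max(-14, -13, 1) = 1
I (MIN): min(-19, 13) = -19
J (MIN): min(-1, 10, -15) = -15
K (MIN): min(-20, -16, -16) = -20
H (MAX): max(-19, -15, -20) = -15
Root (MIN): min(-6, 1, -15) = -15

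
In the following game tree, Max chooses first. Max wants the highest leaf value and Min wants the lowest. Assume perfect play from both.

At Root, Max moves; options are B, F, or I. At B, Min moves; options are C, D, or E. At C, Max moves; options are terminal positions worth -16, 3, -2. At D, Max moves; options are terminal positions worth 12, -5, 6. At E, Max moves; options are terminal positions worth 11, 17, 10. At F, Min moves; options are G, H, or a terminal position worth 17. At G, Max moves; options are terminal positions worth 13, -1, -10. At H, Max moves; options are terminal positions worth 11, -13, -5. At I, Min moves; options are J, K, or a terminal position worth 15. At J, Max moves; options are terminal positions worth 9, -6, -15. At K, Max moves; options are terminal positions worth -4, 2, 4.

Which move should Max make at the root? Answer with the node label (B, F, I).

F

C (Max): max(-16, 3, -2) = 3
D (Max): max(12, -5, 6) = 12
E (Max): max(11, 17, 10) = 17
B (Min): min(3, 12, 17) = 3
G (Max): max(13, -1, -10) = 13
H (Max): max(11, -13, -5) = 11
F (Min): min(13, 11, 17) = 11
J (Max): max(9, -6, -15) = 9
K (Max): max(-4, 2, 4) = 4
I (Min): min(9, 4, 15) = 4
Root (Max): max(3, 11, 4) = 11
Max picks the child with the highest value: F (value 11).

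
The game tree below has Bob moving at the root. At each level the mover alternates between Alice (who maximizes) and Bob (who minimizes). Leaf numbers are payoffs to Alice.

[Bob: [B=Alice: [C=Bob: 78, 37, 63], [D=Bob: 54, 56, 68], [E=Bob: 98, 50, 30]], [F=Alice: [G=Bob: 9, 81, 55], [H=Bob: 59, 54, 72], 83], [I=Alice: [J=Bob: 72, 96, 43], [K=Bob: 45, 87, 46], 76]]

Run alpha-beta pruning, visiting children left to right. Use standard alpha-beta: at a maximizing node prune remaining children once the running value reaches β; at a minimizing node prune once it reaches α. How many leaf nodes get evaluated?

C [α=-∞,β=+∞]: v=37
D [α=37,β=+∞]: v=54
E [α=54,β=+∞]: v=50 after child 2 ≤ α → α-cutoff, skip 1
B [α=-∞,β=+∞]: v=54
G [α=-∞,β=54]: v=9
H [α=9,β=54]: v=54
F [α=-∞,β=54]: v=54 after child 2 ≥ β → β-cutoff, skip 1
J [α=-∞,β=54]: v=43
K [α=43,β=54]: v=45
I [α=-∞,β=54]: v=76
Root [α=-∞,β=+∞]: v=54
Leaves evaluated: 21 of 23.

21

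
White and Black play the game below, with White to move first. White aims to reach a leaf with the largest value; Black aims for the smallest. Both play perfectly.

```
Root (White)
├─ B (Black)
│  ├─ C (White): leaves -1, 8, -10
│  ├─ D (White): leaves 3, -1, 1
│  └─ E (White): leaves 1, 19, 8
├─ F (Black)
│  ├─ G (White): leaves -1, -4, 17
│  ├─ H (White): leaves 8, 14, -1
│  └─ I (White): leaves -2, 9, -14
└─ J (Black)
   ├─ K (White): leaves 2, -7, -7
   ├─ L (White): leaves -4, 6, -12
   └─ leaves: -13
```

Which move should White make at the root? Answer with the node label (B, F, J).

C (White): max(-1, 8, -10) = 8
D (White): max(3, -1, 1) = 3
E (White): max(1, 19, 8) = 19
B (Black): min(8, 3, 19) = 3
G (White): max(-1, -4, 17) = 17
H (White): max(8, 14, -1) = 14
I (White): max(-2, 9, -14) = 9
F (Black): min(17, 14, 9) = 9
K (White): max(2, -7, -7) = 2
L (White): max(-4, 6, -12) = 6
J (Black): min(2, 6, -13) = -13
Root (White): max(3, 9, -13) = 9
White picks the child with the highest value: F (value 9).

F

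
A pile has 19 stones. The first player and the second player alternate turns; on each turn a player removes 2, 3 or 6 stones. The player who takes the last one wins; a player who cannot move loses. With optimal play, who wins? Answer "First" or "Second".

Second

W/L table (W = player to move can force a win):
i:   0  1  2  3  4  5  6  7  8  9 10 11 12 13 14 15 16 17 18 19
     L  L  W  W  W  L  W  W  W  L  L  W  W  W  L  W  W  W  L  L
Position 19 is L, so the second player wins.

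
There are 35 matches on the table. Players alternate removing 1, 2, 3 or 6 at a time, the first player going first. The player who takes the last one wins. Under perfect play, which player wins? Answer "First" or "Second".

Mark each pile size as W (mover wins) or L (mover loses):
i:   0  1  2  3  4  5  6  7  8  9 10 11 12 13 14 15 16 17 18 19 20 21 22 23 24 25 26 27 28 29 30 31 32 33 34 35
     L  W  W  W  L  W  W  W  L  W  W  W  L  W  W  W  L  W  W  W  L  W  W  W  L  W  W  W  L  W  W  W  L  W  W  W
Position 35 is W, so the first player wins.

First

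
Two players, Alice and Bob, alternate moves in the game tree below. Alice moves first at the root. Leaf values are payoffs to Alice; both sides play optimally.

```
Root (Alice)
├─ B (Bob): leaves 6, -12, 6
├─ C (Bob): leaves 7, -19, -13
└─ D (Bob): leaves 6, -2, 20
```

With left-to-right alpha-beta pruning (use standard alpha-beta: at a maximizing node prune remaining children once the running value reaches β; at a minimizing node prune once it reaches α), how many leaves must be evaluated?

8

B [α=-∞,β=+∞]: v=-12
C [α=-12,β=+∞]: v=-19 after child 2 ≤ α → α-cutoff, skip 1
D [α=-12,β=+∞]: v=-2
Root [α=-∞,β=+∞]: v=-2
Leaves evaluated: 8 of 9.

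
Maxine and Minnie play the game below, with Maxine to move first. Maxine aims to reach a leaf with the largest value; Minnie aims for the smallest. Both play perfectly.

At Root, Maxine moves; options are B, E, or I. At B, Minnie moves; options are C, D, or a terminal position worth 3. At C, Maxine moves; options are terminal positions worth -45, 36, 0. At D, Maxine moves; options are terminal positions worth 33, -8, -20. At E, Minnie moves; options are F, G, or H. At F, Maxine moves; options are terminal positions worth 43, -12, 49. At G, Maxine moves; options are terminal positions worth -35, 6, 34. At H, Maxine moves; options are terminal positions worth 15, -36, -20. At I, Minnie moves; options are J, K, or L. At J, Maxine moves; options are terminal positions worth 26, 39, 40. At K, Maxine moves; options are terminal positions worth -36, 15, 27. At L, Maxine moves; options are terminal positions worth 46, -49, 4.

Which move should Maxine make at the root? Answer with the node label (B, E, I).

I

C (Maxine): max(-45, 36, 0) = 36
D (Maxine): max(33, -8, -20) = 33
B (Minnie): min(36, 33, 3) = 3
F (Maxine): max(43, -12, 49) = 49
G (Maxine): max(-35, 6, 34) = 34
H (Maxine): max(15, -36, -20) = 15
E (Minnie): min(49, 34, 15) = 15
J (Maxine): max(26, 39, 40) = 40
K (Maxine): max(-36, 15, 27) = 27
L (Maxine): max(46, -49, 4) = 46
I (Minnie): min(40, 27, 46) = 27
Root (Maxine): max(3, 15, 27) = 27
Maxine picks the child with the highest value: I (value 27).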